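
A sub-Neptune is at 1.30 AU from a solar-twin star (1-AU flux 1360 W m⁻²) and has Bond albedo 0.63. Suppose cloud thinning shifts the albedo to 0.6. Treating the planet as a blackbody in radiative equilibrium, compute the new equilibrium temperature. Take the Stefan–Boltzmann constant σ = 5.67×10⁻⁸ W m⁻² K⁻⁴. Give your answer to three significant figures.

Irradiance scales as 1/d², so S = 1360 W m⁻² × (1/1.30)² = 804.7 W m⁻².
New equilibrium: T₂ = [(1−0.6)·804.7/(4σ)]^(1/4) = 194.1 K.

194 kelvin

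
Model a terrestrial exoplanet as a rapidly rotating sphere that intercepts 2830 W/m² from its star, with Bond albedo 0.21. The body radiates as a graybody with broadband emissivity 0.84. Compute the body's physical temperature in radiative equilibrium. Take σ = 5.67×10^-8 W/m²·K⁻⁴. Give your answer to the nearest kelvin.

329 K

Averaging over the sphere, the absorbed flux is S(1−α)/4 = 558.9 W/m².
Equating to εσT⁴ with ε = 0.84: T = (558.9/0.84σ)^(1/4) = 329.1 K.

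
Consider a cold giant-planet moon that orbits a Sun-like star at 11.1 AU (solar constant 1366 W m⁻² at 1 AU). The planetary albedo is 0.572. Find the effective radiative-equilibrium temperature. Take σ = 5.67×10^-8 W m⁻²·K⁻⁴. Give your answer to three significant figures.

67.6 K

By the inverse-square law, S = 1366/11.1² = 11.09 W m⁻².
The planet absorbs (1−α)S over its disc πR² and re-emits over 4πR², so the mean absorbed flux is (1−0.572)·11.09/4 = 1.186 W m⁻².
Set σT⁴ = 1.186 → T = (1.186/σ)^(1/4) = 67.63 K.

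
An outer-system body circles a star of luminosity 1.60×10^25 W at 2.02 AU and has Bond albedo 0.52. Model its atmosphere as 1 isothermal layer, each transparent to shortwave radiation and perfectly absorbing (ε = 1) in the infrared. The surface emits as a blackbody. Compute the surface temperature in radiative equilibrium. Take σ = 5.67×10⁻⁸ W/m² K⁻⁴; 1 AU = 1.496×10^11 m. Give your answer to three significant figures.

d = 2.02 × 1.496×10^11 m = 3.022×10^11 m.
Flux at the orbit: S = L/(4πd²) = 1.60×10^25/(4π·(3.02×10^11)²) = 13.94 W/m².
Top-of-atmosphere balance: σT_e⁴ = S(1−α)/4 = 1.673 W/m² → T_e = 73.70 K.
For an N-layer opaque stack, T_s⁴ = (N+1)T_e⁴, hence T_s = (2)^(1/4)×73.70 K = 87.65 K.

87.6 K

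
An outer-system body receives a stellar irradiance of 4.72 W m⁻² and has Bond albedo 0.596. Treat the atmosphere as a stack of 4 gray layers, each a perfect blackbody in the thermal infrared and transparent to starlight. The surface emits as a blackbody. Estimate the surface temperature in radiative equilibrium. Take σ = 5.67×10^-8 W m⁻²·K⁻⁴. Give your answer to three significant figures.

80.5 kelvin

Top-of-atmosphere balance: σT_e⁴ = S(1−α)/4 = 0.4767 W m⁻² → T_e = 53.85 K.
Layer-by-layer balance gives σT_s⁴ = (N+1)σT_e⁴, so T_s = 5^¼·53.85 = 80.52 K.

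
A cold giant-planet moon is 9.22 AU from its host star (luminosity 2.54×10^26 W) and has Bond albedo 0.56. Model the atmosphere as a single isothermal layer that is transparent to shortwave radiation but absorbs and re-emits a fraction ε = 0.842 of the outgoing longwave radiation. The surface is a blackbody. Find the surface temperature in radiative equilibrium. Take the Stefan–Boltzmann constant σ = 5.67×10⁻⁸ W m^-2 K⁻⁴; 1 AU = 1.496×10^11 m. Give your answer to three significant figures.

Orbital distance: d = 9.22 AU = 1.379×10^12 m.
Spreading L over a sphere of radius d: S = 2.54×10^26/(4π·1.38×10^12²) = 10.62 W m^-2.
At the top of the atmosphere, σT_e⁴ = S(1−α)/4 = 1.169 W m^-2, giving T_e = 67.38 K.
The surface balance (absorbed SW + ε·downward IR = σT_s⁴) with T_a⁴ = T_s⁴/2 reduces to T_s = T_e·[2/(2−ε)]^¼ = 77.24 K.

77.2 K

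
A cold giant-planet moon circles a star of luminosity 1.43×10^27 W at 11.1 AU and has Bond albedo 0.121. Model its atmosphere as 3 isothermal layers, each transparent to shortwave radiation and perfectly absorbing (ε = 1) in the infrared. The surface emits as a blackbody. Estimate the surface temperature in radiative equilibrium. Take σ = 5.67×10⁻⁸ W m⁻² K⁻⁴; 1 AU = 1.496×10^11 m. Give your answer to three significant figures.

d = 11.1 × 1.496×10^11 m = 1.661×10^12 m.
Spreading L over a sphere of radius d: S = 1.43×10^27/(4π·1.66×10^12²) = 41.27 W m⁻².
OLR = S(1−α)/4 = 9.069 W m⁻²; the top layer radiates at T_e = 112.5 K.
For an N-layer opaque stack, T_s⁴ = (N+1)T_e⁴, hence T_s = (4)^(1/4)×112.5 K = 159.0 K.

159 K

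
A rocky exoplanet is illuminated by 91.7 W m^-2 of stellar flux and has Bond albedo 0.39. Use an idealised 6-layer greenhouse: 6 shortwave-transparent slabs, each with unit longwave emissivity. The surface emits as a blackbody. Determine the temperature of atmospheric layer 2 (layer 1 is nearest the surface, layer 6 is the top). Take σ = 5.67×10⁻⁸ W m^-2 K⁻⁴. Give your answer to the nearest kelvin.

OLR = S(1−α)/4 = 13.98 W m^-2; the top layer radiates at T_e = 125.3 K.
Each opaque layer satisfies 2T_j⁴ = T_{j−1}⁴ + T_{j+1}⁴, giving T_k⁴ = (N+1−k)T_e⁴.
With k = 2: T_2 = (6+1−2)^¼·125.3 K = 187.4 K.

187 K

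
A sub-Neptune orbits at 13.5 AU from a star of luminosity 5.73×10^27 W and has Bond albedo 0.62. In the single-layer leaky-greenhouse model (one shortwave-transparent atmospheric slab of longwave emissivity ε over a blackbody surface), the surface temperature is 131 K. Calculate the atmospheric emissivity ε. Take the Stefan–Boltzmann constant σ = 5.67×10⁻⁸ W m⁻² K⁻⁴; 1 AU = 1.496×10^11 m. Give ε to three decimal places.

0.728

d = 13.5 × 1.496×10^11 m = 2.020×10^12 m.
Flux at the orbit: S = L/(4πd²) = 5.73×10^27/(4π·(2.02×10^12)²) = 111.8 W m⁻².
First, T_e = [111.8·(1−0.62)/(4σ)]^(1/4) = 117.0 K.
Since (2−ε)/2 = (T_e/T_s)⁴ = 0.6360, ε = 0.7280.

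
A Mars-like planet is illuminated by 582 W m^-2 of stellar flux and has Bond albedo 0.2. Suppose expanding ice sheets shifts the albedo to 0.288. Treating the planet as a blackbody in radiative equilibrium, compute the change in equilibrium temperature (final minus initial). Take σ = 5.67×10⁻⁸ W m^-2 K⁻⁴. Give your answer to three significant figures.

Before: T₁ = [582.0·0.8/(4σ)]^(1/4) = 212.9 K.
Final:   T₂ = [S(1−0.288)/(4σ)]^(1/4) = 206.7 K.
ΔT = T₂ − T₁ = -6.112 K.

-6.11 K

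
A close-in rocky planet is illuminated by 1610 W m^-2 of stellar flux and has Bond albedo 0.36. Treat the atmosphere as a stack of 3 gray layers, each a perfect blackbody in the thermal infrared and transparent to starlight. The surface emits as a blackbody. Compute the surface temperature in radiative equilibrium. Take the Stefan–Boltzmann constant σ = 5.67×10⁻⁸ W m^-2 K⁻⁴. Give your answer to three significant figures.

367 kelvin

Top-of-atmosphere balance: σT_e⁴ = S(1−α)/4 = 257.6 W m^-2 → T_e = 259.6 K.
Layer-by-layer balance gives σT_s⁴ = (N+1)σT_e⁴, so T_s = 4^¼·259.6 = 367.2 K.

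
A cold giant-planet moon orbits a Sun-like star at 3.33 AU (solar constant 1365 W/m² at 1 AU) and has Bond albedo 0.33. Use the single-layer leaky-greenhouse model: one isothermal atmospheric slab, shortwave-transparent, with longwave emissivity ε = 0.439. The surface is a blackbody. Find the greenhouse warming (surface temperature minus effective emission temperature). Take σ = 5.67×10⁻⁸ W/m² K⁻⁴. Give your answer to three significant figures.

By the inverse-square law, S = 1365/3.33² = 123.1 W/m².
At the top of the atmosphere, σT_e⁴ = S(1−α)/4 = 20.62 W/m², giving T_e = 138.1 K.
Surface balance with a leaky layer gives σT_s⁴ = σT_e⁴·2/(2−ε), so T_s = T_e·[2/(2−0.439)]^(1/4) = 146.9 K.
T_s − T_e = 146.9 − 138.1 = 8.826 K.

8.83 kelvin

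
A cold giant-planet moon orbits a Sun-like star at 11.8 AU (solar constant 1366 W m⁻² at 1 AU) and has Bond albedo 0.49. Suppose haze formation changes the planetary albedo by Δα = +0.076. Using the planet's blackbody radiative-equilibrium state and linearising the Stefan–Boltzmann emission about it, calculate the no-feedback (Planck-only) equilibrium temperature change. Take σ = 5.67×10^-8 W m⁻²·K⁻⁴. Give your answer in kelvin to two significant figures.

-2.6 kelvin

By the inverse-square law, S = 1366/11.8² = 9.810 W m⁻².
The baseline emission temperature is T_e = 68.53 K.
The change in absorbed flux is Δ[S(1−α)/4] = −SΔα/4 = -0.1864 W m⁻².
The Planck feedback parameter is 4σT_e³ = 0.07301 W m⁻²/K.
Hence the no-feedback warming is ΔF/(4σT_e³) = -2.55 K.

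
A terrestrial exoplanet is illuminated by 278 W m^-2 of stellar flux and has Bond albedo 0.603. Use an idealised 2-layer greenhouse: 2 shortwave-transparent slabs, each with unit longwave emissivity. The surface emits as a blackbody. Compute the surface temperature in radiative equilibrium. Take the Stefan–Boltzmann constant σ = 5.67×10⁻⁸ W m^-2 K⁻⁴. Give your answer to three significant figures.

The effective emission temperature is T_e = [S(1−α)/(4σ)]^¼ = 148.5 K.
With N = 2 opaque layers, T_s = (N+1)^(1/4)·T_e = 3^(1/4)·148.5 = 195.5 K.

195 K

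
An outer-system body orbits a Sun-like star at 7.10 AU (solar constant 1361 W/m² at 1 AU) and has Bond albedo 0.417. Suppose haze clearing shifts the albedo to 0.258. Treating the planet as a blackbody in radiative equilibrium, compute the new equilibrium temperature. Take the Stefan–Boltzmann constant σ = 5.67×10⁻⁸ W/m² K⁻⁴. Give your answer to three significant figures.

By the inverse-square law, S = 1361/7.10² = 27.00 W/m².
New equilibrium: T₂ = [(1−0.258)·27.00/(4σ)]^(1/4) = 96.95 K.

96.9 K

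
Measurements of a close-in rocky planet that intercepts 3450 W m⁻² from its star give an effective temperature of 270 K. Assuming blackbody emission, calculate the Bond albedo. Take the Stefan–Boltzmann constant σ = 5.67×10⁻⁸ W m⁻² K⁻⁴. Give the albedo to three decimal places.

Rearranging the radiative balance, α = 1 − 4σT⁴/S.
4σT⁴ = 4·5.67×10⁻⁸·(270)⁴ = 1205 W m⁻².
Hence α = 1 − 1205/3450 = 0.6506.

0.651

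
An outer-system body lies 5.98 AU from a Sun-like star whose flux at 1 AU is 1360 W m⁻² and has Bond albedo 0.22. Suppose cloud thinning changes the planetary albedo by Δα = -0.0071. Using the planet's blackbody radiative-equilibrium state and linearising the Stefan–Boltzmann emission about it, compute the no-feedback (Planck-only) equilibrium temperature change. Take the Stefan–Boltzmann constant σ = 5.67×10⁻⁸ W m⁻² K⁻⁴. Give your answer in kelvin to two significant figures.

Irradiance scales as 1/d², so S = 1360 W m⁻² × (1/5.98)² = 38.03 W m⁻².
Unperturbed T_e = [38.03·(1−0.22)/(4σ)]^¼ = 106.9 K.
TOA radiative forcing: ΔF = −S·Δα/4 = −38.03·(-0.0071)/4 = 0.06750 W m⁻².
Planck response: λ_P = 4σT_e³ = 4·5.67×10⁻⁸·(106.9)³ = 0.2774 W m⁻²/K.
So ΔT₀ = 0.06750/0.2774 = 0.243 K.

0.24 K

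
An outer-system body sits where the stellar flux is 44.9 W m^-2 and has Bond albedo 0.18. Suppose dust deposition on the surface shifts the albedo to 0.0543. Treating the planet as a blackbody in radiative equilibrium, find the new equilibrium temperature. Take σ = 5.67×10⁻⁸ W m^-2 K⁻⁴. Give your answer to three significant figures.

With the new albedo, S(1−α₂)/4 = 10.62 W m^-2, so T₂ = 117.0 K.

117 K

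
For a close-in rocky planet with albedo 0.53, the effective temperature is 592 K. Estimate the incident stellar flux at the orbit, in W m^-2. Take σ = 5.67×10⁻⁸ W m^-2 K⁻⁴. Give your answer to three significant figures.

59300 W m^-2

From S(1−α)/4 = σT⁴: S = 4σT⁴/(1−α).
The emitted flux is σT⁴ = 6964 W m^-2.
S = 4·6964/0.47 = 59270 W m^-2.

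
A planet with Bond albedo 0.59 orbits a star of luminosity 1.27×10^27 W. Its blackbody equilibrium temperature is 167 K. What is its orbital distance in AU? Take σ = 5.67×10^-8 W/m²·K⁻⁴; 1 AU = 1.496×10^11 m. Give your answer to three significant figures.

3.24 AU

Required flux: S = 4σT⁴/(1−α) = 430.3 W/m².
Then d = [L/(4πS)]^(1/2) = 4.847×10^11 m, i.e. 3.240 AU.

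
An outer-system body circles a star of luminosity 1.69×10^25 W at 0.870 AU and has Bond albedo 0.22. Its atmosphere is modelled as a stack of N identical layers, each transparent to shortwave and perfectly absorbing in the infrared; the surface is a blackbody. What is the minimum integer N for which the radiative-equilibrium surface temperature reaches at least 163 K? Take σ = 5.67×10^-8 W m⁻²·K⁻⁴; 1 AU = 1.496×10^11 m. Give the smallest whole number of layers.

2

d = 0.870 × 1.496×10^11 m = 1.302×10^11 m.
Spreading L over a sphere of radius d: S = 1.69×10^25/(4π·1.30×10^11²) = 79.39 W m⁻².
Top-of-atmosphere balance: σT_e⁴ = S(1−α)/4 = 15.48 W m⁻² → T_e = 128.5 K.
Since T_s⁴ = (N+1)T_e⁴, we need N ≥ (T_s/T_e)⁴ − 1 = 1.585.
The minimum whole number is N = 2.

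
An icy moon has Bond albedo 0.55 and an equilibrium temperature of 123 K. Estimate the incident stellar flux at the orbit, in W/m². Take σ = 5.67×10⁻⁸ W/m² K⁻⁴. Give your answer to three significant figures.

From S(1−α)/4 = σT⁴: S = 4σT⁴/(1−α).
The emitted flux is σT⁴ = 12.98 W/m².
So S = 4×12.98/(1−0.55) = 115.4 W/m².

115 W/m²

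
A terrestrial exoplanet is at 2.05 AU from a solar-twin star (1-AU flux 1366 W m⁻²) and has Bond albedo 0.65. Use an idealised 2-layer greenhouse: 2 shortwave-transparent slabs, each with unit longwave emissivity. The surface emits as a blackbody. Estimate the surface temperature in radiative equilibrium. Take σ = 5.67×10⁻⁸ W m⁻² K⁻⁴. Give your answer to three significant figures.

By the inverse-square law, S = 1366/2.05² = 325.0 W m⁻².
OLR = S(1−α)/4 = 28.44 W m⁻²; the top layer radiates at T_e = 149.7 K.
With N = 2 opaque layers, T_s = (N+1)^(1/4)·T_e = 3^(1/4)·149.7 = 197.0 K.

197 kelvin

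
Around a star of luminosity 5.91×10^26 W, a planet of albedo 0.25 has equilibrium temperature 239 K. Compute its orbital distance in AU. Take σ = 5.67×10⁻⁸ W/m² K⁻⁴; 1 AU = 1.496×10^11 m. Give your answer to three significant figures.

Required flux: S = 4σT⁴/(1−α) = 986.7 W/m².
From L = 4πd²S, d = √(5.91×10^26/(4π·986.7)) = 2.183×10^11 m = 1.459 AU.

1.46 AU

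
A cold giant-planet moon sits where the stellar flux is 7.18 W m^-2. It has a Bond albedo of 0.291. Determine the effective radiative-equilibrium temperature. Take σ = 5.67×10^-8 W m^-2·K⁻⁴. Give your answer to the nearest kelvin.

Averaging over the sphere, the absorbed flux is S(1−α)/4 = 1.273 W m^-2.
Balancing against σT⁴: T = (1.273/5.67×10⁻⁸)^(1/4) = 68.83 K.

69 kelvin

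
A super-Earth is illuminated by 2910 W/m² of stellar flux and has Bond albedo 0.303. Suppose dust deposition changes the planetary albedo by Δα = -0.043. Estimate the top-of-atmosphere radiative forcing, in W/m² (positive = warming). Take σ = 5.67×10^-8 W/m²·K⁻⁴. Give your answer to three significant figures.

TOA radiative forcing: ΔF = −S·Δα/4 = −2910·(-0.043)/4 = 31.28 W/m².

31.3 W/m²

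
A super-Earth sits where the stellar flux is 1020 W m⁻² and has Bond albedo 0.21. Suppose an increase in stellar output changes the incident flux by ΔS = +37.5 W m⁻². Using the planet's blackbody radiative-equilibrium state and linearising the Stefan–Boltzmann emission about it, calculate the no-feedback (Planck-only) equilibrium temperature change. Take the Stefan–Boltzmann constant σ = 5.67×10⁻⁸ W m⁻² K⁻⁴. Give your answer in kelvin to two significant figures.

Unperturbed T_e = [1020·(1−0.21)/(4σ)]^¼ = 244.1 K.
TOA radiative forcing: ΔF = (1−α)ΔS/4 = 0.79·(+37.5)/4 = 7.406 W m⁻².
Linearising σT⁴ gives d(σT⁴)/dT = 4σT_e³ = 3.301 W m⁻² per K.
ΔT₀ = ΔF/λ_P = 7.406/3.301 = 2.24 K.

2.2 K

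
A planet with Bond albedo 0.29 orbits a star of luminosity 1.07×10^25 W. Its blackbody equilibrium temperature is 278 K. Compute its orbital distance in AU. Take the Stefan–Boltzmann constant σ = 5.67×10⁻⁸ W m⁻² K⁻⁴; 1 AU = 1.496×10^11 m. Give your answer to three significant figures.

Required flux: S = 4σT⁴/(1−α) = 1908 W m⁻².
Then d = [L/(4πS)]^(1/2) = 2.113×10^10 m, i.e. 0.1412 AU.

0.141 AU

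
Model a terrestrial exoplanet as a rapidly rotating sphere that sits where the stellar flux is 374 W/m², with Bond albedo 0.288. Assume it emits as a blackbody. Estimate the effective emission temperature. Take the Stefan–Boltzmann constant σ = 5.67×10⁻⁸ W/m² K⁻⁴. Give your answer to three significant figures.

185 K

Absorbed flux (global mean): S(1−α)/4 = 374.0·0.712/4 = 66.57 W/m².
Balancing against σT⁴: T = (66.57/5.67×10⁻⁸)^(1/4) = 185.1 K.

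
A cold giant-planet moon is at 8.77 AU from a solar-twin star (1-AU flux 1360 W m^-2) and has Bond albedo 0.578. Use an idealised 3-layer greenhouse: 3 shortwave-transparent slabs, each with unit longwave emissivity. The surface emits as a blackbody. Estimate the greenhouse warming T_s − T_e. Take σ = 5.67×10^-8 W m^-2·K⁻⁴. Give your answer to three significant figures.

By the inverse-square law, S = 1360/8.77² = 17.68 W m^-2.
Top-of-atmosphere balance: σT_e⁴ = S(1−α)/4 = 1.865 W m^-2 → T_e = 75.74 K.
T_s = (N+1)^(1/4)·T_e = 107.1 K.
So the greenhouse effect raises the surface by 107.1 − 75.74 = 31.37 K.

31.4 K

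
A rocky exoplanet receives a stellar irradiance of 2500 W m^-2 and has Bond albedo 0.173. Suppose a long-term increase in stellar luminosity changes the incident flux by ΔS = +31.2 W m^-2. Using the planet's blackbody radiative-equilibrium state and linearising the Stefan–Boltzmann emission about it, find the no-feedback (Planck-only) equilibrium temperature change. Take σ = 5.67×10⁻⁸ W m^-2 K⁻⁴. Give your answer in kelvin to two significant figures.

0.96 K

The baseline emission temperature is T_e = 309.0 K.
Only a fraction (1−α) is absorbed and it's spread over 4πR², so ΔF = (1−α)ΔS/4 = 6.451 W m^-2.
The Planck feedback parameter is 4σT_e³ = 6.691 W m^-2/K.
ΔT₀ = ΔF/λ_P = 6.451/6.691 = 0.964 K.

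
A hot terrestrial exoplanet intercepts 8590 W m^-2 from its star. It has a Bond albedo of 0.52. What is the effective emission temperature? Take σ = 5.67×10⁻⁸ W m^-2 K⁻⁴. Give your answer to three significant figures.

Absorbed flux (global mean): S(1−α)/4 = 8590·0.48/4 = 1031 W m^-2.
In equilibrium σT⁴ equals this, so T = 367.2 K.

367 K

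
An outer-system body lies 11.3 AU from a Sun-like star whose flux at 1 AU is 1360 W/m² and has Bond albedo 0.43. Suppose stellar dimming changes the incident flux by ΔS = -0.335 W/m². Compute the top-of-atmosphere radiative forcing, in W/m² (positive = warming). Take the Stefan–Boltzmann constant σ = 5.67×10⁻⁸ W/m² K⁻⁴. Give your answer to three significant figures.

-0.0477 W/m²

Irradiance scales as 1/d², so S = 1360 W/m² × (1/11.3)² = 10.65 W/m².
TOA radiative forcing: ΔF = (1−α)ΔS/4 = 0.57·(-0.335)/4 = -0.04774 W/m².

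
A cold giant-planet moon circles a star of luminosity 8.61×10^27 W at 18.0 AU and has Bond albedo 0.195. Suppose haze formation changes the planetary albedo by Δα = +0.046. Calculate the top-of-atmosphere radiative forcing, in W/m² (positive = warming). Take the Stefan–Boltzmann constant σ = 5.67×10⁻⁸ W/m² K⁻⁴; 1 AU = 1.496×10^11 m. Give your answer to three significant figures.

d = 18.0 × 1.496×10^11 m = 2.693×10^12 m.
Flux at the orbit: S = L/(4πd²) = 8.61×10^27/(4π·(2.69×10^12)²) = 94.49 W/m².
ΔF = −(S/4)Δα = −(94.49/4)×(+0.046) = -1.087 W/m².

-1.09 W/m²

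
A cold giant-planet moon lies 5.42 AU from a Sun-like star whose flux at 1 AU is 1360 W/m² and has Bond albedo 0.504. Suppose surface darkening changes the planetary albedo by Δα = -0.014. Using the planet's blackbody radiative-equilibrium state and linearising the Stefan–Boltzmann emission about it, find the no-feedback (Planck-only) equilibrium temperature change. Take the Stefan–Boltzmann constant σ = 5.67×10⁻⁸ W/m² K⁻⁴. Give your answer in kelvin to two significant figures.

By the inverse-square law, S = 1360/5.42² = 46.30 W/m².
The baseline emission temperature is T_e = 100.3 K.
TOA radiative forcing: ΔF = −S·Δα/4 = −46.30·(-0.014)/4 = 0.1620 W/m².
Linearising σT⁴ gives d(σT⁴)/dT = 4σT_e³ = 0.2289 W/m² per K.
Hence the no-feedback warming is ΔF/(4σT_e³) = 0.708 K.

0.71 kelvin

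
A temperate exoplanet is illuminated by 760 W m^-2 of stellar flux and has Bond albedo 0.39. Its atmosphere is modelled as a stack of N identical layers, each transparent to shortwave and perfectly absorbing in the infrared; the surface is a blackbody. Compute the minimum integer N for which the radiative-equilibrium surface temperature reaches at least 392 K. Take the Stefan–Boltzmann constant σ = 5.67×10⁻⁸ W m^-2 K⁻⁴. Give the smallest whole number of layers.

11

Top-of-atmosphere balance: σT_e⁴ = S(1−α)/4 = 115.9 W m^-2 → T_e = 212.6 K.
T_s = (N+1)^(1/4)·T_e ≥ 392 K requires N+1 ≥ (T_s/T_e)⁴ = (392/212.6)⁴ = 11.552.
So N ≥ 10.552; the smallest integer is N = 11.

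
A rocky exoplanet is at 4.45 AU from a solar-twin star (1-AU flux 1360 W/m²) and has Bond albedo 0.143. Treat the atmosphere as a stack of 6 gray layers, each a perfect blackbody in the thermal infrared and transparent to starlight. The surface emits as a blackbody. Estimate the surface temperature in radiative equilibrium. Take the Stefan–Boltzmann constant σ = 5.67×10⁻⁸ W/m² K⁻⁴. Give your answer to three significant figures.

206 K

Irradiance scales as 1/d², so S = 1360 W/m² × (1/4.45)² = 68.68 W/m².
Top-of-atmosphere balance: σT_e⁴ = S(1−α)/4 = 14.71 W/m² → T_e = 126.9 K.
Layer-by-layer balance gives σT_s⁴ = (N+1)σT_e⁴, so T_s = 7^¼·126.9 = 206.4 K.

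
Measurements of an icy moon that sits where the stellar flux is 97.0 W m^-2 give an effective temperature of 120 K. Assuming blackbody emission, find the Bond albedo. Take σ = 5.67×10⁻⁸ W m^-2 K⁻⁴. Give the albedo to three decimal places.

Rearranging the radiative balance, α = 1 − 4σT⁴/S.
4σT⁴ = 4·5.67×10⁻⁸·(120)⁴ = 47.03 W m^-2.
1−α = 47.03/97.00 = 0.4848, so α = 0.5152.

0.515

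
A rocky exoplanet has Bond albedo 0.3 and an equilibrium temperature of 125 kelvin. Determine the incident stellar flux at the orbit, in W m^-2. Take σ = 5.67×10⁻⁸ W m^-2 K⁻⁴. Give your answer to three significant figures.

79.1 W m^-2

Invert the energy balance for S: S = 4σT⁴/(1−α).
σT⁴ = 5.67×10⁻⁸·(125)⁴ = 13.84 W m^-2.
S = 4·13.84/0.7 = 79.10 W m^-2.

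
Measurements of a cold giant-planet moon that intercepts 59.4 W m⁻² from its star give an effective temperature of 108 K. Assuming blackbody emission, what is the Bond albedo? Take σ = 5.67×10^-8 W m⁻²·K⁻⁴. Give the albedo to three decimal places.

0.481

Energy balance: S(1−α)/4 = σT⁴, so 1−α = 4σT⁴/S.
4σT⁴ = 4·5.67×10⁻⁸·(108)⁴ = 30.86 W m⁻².
1−α = 30.86/59.40 = 0.5195, so α = 0.4805.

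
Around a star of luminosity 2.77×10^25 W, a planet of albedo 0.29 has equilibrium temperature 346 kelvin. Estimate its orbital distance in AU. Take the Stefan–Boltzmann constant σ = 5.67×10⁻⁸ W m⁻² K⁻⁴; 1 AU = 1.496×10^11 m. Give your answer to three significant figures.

0.147 AU

Required flux: S = 4σT⁴/(1−α) = 4578 W m⁻².
From L = 4πd²S, d = √(2.77×10^25/(4π·4578)) = 2.194×10^10 m = 0.1467 AU.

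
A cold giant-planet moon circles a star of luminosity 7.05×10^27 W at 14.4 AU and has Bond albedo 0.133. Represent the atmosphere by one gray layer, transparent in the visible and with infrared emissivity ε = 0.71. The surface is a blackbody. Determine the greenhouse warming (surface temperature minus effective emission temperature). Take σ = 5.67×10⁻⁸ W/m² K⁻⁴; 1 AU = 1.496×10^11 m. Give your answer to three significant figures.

Orbital distance: d = 14.4 AU = 2.154×10^12 m.
Flux at the orbit: S = L/(4πd²) = 7.05×10^27/(4π·(2.15×10^12)²) = 120.9 W/m².
The planet radiates to space at T_e = [S(1−α)/(4σ)]^(1/4) = 146.6 K.
For a single slab of emissivity ε, T_s⁴ = 2T_e⁴/(2−ε); thus T_s = 146.6·(1.55)^(1/4) = 163.6 K.
Greenhouse warming: T_s − T_e = 16.99 K.

17.0 K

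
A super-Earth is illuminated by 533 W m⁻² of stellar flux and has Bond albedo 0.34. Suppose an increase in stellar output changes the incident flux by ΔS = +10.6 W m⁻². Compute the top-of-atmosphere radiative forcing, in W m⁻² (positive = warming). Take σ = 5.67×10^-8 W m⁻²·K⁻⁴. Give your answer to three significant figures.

1.75 W m⁻²

Only a fraction (1−α) is absorbed and it's spread over 4πR², so ΔF = (1−α)ΔS/4 = 1.749 W m⁻².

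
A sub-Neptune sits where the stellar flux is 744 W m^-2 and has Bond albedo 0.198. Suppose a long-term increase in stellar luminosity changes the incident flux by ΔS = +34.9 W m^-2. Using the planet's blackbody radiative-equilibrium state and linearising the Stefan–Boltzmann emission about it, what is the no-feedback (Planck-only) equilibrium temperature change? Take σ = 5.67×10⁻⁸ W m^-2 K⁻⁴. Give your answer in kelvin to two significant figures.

2.7 K

Unperturbed T_e = [744.0·(1−0.198)/(4σ)]^¼ = 226.5 K.
TOA radiative forcing: ΔF = (1−α)ΔS/4 = 0.802·(+34.9)/4 = 6.997 W m^-2.
Planck response: λ_P = 4σT_e³ = 4·5.67×10⁻⁸·(226.5)³ = 2.635 W m^-2/K.
Hence the no-feedback warming is ΔF/(4σT_e³) = 2.66 K.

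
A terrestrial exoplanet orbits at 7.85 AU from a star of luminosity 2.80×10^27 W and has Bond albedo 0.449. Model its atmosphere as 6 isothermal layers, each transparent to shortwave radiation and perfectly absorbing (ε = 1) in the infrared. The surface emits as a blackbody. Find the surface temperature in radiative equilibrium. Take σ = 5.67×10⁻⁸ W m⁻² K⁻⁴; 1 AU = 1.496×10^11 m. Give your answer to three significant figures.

229 K

Orbital distance: d = 7.85 AU = 1.174×10^12 m.
Spreading L over a sphere of radius d: S = 2.80×10^27/(4π·1.17×10^12²) = 161.6 W m⁻².
OLR = S(1−α)/4 = 22.26 W m⁻²; the top layer radiates at T_e = 140.8 K.
With N = 6 opaque layers, T_s = (N+1)^(1/4)·T_e = 7^(1/4)·140.8 = 228.9 K.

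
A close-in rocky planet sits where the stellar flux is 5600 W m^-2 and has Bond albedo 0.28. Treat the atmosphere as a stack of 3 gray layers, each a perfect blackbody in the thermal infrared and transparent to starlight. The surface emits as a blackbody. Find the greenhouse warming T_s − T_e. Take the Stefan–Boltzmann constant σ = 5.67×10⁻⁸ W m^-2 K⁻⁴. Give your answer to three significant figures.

151 K

The effective emission temperature is T_e = [S(1−α)/(4σ)]^¼ = 365.1 K.
T_s = (N+1)^(1/4)·T_e = 516.4 K.
So the greenhouse effect raises the surface by 516.4 − 365.1 = 151.2 K.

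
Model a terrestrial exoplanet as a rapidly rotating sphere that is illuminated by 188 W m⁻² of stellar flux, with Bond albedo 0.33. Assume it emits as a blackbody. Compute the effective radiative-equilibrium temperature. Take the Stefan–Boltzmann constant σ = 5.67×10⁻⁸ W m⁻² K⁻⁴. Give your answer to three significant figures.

154 K

Averaging over the sphere, the absorbed flux is S(1−α)/4 = 31.49 W m⁻².
In equilibrium σT⁴ equals this, so T = 153.5 K.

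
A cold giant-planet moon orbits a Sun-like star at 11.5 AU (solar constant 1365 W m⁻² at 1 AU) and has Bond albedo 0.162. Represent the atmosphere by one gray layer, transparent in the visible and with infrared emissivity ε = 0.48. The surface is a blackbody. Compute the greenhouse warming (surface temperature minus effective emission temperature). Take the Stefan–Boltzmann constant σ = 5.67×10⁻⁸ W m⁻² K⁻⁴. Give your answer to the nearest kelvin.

6 kelvin

Flux at the orbit: S = 1365/(11.5)² = 10.32 W m⁻².
Effective emission temperature (TOA balance): σT_e⁴ = S(1−α)/4 = 2.162 W m⁻² → T_e = 78.58 K.
For a single slab of emissivity ε, T_s⁴ = 2T_e⁴/(2−ε); thus T_s = 78.58·(1.316)^(1/4) = 84.16 K.
The atmosphere warms the surface by 5.581 K.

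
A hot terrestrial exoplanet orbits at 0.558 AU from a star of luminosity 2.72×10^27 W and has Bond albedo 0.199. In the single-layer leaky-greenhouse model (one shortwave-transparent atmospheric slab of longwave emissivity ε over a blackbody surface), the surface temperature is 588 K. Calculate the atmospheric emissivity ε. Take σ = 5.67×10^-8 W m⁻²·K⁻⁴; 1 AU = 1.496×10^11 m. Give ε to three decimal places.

d = 0.558 × 1.496×10^11 m = 8.348×10^10 m.
Flux at the orbit: S = L/(4πd²) = 2.72×10^27/(4π·(8.35×10^10)²) = 31060 W m⁻².
TOA balance gives T_e = 575.5 K.
Inverting T_s⁴ = 2T_e⁴/(2−ε): (T_e/T_s)⁴ = 0.9177, so ε = 2(1 − 0.9177) = 0.1646.

0.165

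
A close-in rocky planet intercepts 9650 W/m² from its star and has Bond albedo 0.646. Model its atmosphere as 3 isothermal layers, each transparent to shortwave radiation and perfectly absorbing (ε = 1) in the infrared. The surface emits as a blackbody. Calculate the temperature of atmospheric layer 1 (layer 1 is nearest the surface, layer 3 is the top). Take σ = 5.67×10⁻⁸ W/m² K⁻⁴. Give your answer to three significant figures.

The effective emission temperature is T_e = [S(1−α)/(4σ)]^¼ = 350.3 K.
In the N-layer model, layer k (counted from the surface) has T_k = (N+1−k)^(1/4)·T_e.
With k = 1: T_1 = (3+1−1)^¼·350.3 K = 461.1 K.

461 K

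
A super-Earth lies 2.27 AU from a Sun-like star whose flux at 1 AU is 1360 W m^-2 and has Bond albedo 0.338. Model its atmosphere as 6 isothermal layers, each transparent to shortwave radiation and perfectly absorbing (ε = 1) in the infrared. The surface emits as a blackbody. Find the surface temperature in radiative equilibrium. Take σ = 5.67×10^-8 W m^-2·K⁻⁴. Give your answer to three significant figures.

Irradiance scales as 1/d², so S = 1360 W m^-2 × (1/2.27)² = 263.9 W m^-2.
The effective emission temperature is T_e = [S(1−α)/(4σ)]^¼ = 166.6 K.
Layer-by-layer balance gives σT_s⁴ = (N+1)σT_e⁴, so T_s = 7^¼·166.6 = 271.0 K.

271 K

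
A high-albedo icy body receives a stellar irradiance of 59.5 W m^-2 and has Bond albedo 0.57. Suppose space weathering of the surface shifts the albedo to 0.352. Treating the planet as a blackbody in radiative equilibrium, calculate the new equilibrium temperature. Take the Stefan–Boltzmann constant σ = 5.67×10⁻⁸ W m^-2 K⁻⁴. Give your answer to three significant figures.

114 kelvin

With the new albedo, S(1−α₂)/4 = 9.639 W m^-2, so T₂ = 114.2 K.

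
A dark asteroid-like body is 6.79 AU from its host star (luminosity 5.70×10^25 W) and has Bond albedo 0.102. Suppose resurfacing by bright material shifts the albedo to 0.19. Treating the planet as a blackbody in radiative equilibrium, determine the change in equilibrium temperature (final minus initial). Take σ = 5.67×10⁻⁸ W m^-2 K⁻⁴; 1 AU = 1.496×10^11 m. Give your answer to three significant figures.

d = 6.79 × 1.496×10^11 m = 1.016×10^12 m.
Flux at the orbit: S = L/(4πd²) = 5.70×10^25/(4π·(1.02×10^12)²) = 4.396 W m^-2.
Before: T₁ = [4.396·0.898/(4σ)]^(1/4) = 64.59 K.
Final:   T₂ = [S(1−0.19)/(4σ)]^(1/4) = 62.95 K.
ΔT = T₂ − T₁ = -1.644 K.

-1.64 kelvin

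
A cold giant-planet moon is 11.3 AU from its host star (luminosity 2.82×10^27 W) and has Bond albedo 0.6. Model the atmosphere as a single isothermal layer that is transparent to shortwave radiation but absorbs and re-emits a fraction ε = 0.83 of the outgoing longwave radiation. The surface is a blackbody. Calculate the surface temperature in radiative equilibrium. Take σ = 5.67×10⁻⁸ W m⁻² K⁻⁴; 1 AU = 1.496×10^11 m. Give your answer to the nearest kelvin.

d = 11.3 × 1.496×10^11 m = 1.690×10^12 m.
Spreading L over a sphere of radius d: S = 2.82×10^27/(4π·1.69×10^12²) = 78.53 W m⁻².
At the top of the atmosphere, σT_e⁴ = S(1−α)/4 = 7.853 W m⁻², giving T_e = 108.5 K.
Surface balance with a leaky layer gives σT_s⁴ = σT_e⁴·2/(2−ε), so T_s = T_e·[2/(2−0.83)]^(1/4) = 124.0 K.

124 K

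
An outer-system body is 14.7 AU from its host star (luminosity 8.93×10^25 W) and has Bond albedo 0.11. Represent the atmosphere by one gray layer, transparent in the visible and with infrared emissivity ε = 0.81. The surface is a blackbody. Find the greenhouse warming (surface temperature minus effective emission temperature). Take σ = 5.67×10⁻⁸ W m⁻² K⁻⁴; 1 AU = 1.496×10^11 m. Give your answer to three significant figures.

6.79 K

Orbital distance: d = 14.7 AU = 2.199×10^12 m.
S = L/(4πd²) = 1.469 W m⁻².
Effective emission temperature (TOA balance): σT_e⁴ = S(1−α)/4 = 0.3269 W m⁻² → T_e = 49.00 K.
Surface balance with a leaky layer gives σT_s⁴ = σT_e⁴·2/(2−ε), so T_s = T_e·[2/(2−0.81)]^(1/4) = 55.79 K.
T_s − T_e = 55.79 − 49.00 = 6.792 K.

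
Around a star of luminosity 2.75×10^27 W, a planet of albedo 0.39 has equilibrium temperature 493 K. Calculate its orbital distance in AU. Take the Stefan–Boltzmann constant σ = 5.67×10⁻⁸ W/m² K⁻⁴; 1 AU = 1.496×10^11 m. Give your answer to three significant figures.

Energy balance gives S = 4σT⁴/(1−α) = 21960 W/m².
Then d = [L/(4πS)]^(1/2) = 9.982×10^10 m, i.e. 0.6672 AU.

0.667 AU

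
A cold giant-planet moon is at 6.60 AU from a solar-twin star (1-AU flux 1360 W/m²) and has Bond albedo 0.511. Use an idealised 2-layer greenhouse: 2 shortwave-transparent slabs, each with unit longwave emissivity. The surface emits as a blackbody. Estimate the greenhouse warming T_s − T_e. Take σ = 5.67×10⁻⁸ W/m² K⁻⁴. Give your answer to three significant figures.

By the inverse-square law, S = 1360/6.60² = 31.22 W/m².
The effective emission temperature is T_e = [S(1−α)/(4σ)]^¼ = 90.58 K.
T_s = (N+1)^(1/4)·T_e = 119.2 K.
So the greenhouse effect raises the surface by 119.2 − 90.58 = 28.63 K.

28.6 K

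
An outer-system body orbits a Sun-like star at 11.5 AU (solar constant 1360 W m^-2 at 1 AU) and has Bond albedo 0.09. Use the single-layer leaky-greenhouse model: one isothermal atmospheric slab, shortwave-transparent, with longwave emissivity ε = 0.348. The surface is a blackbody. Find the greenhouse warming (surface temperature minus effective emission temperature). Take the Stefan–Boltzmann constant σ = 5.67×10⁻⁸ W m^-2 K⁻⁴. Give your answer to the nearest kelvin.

4 kelvin

Flux at the orbit: S = 1360/(11.5)² = 10.28 W m^-2.
At the top of the atmosphere, σT_e⁴ = S(1−α)/4 = 2.340 W m^-2, giving T_e = 80.15 K.
Surface balance with a leaky layer gives σT_s⁴ = σT_e⁴·2/(2−ε), so T_s = T_e·[2/(2−0.348)]^(1/4) = 84.07 K.
The atmosphere warms the surface by 3.923 K.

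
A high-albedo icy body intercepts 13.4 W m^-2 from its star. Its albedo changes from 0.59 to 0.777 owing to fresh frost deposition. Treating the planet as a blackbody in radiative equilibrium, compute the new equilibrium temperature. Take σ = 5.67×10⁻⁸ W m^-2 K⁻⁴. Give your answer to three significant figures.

With the new albedo, S(1−α₂)/4 = 0.7470 W m^-2, so T₂ = 60.25 K.

60.2 kelvin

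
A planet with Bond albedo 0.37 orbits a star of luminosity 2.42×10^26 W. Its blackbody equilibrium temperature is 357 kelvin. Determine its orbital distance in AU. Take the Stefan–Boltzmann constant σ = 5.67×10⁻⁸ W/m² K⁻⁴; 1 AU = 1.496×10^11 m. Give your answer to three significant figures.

Required flux: S = 4σT⁴/(1−α) = 5848 W/m².
From L = 4πd²S, d = √(2.42×10^26/(4π·5848)) = 5.739×10^10 m = 0.3836 AU.

0.384 AU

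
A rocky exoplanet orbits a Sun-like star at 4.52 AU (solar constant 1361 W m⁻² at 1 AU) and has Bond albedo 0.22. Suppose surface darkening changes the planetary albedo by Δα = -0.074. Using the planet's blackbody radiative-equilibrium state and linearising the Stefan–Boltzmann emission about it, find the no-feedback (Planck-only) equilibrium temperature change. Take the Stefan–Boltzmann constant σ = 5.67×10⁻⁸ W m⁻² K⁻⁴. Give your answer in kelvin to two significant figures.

Flux at the orbit: S = 1361/(4.52)² = 66.62 W m⁻².
Reference equilibrium: T_e = [S(1−α)/(4σ)]^(1/4) = 123.0 K.
ΔF = −(S/4)Δα = −(66.62/4)×(-0.074) = 1.232 W m⁻².
Planck response: λ_P = 4σT_e³ = 4·5.67×10⁻⁸·(123.0)³ = 0.4223 W m⁻²/K.
So ΔT₀ = 1.232/0.4223 = 2.92 K.

2.9 K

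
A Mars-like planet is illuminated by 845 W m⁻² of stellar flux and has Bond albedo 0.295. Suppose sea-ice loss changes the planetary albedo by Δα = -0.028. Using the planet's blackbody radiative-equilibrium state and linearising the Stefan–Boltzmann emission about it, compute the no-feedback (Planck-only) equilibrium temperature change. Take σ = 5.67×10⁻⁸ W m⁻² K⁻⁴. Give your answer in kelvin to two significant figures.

The baseline emission temperature is T_e = 226.4 K.
ΔF = −(S/4)Δα = −(845.0/4)×(-0.028) = 5.915 W m⁻².
Planck response: λ_P = 4σT_e³ = 4·5.67×10⁻⁸·(226.4)³ = 2.631 W m⁻²/K.
Hence the no-feedback warming is ΔF/(4σT_e³) = 2.25 K.

2.2 kelvin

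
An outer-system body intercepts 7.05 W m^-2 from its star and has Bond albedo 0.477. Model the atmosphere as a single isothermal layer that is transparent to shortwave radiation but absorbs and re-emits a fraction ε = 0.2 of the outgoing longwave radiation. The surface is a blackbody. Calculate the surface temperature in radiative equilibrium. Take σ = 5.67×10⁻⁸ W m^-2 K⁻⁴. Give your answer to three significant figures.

65.2 kelvin

The planet radiates to space at T_e = [S(1−α)/(4σ)]^(1/4) = 63.50 K.
Surface balance with a leaky layer gives σT_s⁴ = σT_e⁴·2/(2−ε), so T_s = T_e·[2/(2−0.2)]^(1/4) = 65.19 K.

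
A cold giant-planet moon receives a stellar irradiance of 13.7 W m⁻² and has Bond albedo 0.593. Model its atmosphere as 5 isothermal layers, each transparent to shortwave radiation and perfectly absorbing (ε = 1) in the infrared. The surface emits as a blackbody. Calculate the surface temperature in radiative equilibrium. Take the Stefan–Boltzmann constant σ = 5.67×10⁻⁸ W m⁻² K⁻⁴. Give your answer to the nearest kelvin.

110 K

OLR = S(1−α)/4 = 1.394 W m⁻²; the top layer radiates at T_e = 70.42 K.
Layer-by-layer balance gives σT_s⁴ = (N+1)σT_e⁴, so T_s = 6^¼·70.42 = 110.2 K.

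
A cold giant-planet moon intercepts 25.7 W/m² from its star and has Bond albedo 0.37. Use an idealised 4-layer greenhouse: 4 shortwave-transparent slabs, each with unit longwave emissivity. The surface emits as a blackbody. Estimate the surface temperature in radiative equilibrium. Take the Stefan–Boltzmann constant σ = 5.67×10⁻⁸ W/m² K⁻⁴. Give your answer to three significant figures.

Top-of-atmosphere balance: σT_e⁴ = S(1−α)/4 = 4.048 W/m² → T_e = 91.92 K.
With N = 4 opaque layers, T_s = (N+1)^(1/4)·T_e = 5^(1/4)·91.92 = 137.5 K.

137 kelvin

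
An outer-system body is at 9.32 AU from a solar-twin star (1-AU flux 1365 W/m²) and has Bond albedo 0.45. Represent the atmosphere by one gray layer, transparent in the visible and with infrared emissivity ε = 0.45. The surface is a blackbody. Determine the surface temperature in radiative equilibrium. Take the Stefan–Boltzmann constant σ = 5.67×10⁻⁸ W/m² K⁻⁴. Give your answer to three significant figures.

Irradiance scales as 1/d², so S = 1365 W/m² × (1/9.32)² = 15.71 W/m².
At the top of the atmosphere, σT_e⁴ = S(1−α)/4 = 2.161 W/m², giving T_e = 78.57 K.
The surface balance (absorbed SW + ε·downward IR = σT_s⁴) with T_a⁴ = T_s⁴/2 reduces to T_s = T_e·[2/(2−ε)]^¼ = 83.74 K.

83.7 K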